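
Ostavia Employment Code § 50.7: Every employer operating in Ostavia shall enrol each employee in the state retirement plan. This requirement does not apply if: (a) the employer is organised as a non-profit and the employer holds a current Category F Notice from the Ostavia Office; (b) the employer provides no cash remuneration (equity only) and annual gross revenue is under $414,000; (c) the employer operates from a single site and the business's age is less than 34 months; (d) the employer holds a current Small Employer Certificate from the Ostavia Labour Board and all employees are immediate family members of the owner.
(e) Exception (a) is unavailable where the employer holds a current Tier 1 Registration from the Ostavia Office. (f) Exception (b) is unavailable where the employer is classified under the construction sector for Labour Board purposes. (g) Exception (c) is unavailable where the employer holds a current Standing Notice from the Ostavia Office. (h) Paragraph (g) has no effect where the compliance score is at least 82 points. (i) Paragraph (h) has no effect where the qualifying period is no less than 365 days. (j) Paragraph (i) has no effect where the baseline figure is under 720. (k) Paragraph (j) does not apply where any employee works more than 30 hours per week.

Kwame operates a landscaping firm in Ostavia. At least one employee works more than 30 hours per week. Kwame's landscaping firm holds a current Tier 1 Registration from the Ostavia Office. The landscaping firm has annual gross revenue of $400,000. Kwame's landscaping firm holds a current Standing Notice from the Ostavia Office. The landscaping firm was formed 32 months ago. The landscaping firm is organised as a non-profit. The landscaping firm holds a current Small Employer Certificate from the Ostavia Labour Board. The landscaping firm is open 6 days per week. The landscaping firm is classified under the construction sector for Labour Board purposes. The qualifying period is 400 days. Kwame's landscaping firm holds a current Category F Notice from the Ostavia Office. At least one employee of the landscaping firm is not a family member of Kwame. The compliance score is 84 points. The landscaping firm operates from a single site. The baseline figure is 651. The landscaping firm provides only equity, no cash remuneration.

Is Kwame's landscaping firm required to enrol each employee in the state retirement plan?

Exception (a) is satisfied on its face — the employer is a non-profit; a current Category F Notice is held. However, paragraph (e) must be considered: (e) is engaged — a current Tier 1 Registration is held. So (a) is unavailable.
Exception (b): remuneration is equity-only; annual gross revenue is $400,000, under the $414,000 limit — every condition holds. However, paragraph (f) must be considered: (f) is engaged — the landscaping firm is classified under the construction sector. (b) is therefore removed.
All of (c)'s requirements are met (the employer operates from a single site; the business's age is 32 months, less than the 34 months limit). However, paragraphs (g)–(k) must be considered: (g) is engaged — a current Standing Notice is held. (h) operates (the compliance score is 84 points, meeting the 82 points threshold), but yields to (i): (i) applies — the qualifying period is 400 days, meeting the 365 days threshold. (j) would limit (i) — the baseline figure is 651, under the 720 limit — but (k) sets (j) aside: (k) operates — at least one employee exceeds 30 hours/week. (c) is therefore removed.
Exception (d) does not apply: at least one employee is not a family member.
None of the exceptions is available; § 50.7 applies in full.

Yes — Kwame's landscaping firm must enrol each employee in the state retirement plan.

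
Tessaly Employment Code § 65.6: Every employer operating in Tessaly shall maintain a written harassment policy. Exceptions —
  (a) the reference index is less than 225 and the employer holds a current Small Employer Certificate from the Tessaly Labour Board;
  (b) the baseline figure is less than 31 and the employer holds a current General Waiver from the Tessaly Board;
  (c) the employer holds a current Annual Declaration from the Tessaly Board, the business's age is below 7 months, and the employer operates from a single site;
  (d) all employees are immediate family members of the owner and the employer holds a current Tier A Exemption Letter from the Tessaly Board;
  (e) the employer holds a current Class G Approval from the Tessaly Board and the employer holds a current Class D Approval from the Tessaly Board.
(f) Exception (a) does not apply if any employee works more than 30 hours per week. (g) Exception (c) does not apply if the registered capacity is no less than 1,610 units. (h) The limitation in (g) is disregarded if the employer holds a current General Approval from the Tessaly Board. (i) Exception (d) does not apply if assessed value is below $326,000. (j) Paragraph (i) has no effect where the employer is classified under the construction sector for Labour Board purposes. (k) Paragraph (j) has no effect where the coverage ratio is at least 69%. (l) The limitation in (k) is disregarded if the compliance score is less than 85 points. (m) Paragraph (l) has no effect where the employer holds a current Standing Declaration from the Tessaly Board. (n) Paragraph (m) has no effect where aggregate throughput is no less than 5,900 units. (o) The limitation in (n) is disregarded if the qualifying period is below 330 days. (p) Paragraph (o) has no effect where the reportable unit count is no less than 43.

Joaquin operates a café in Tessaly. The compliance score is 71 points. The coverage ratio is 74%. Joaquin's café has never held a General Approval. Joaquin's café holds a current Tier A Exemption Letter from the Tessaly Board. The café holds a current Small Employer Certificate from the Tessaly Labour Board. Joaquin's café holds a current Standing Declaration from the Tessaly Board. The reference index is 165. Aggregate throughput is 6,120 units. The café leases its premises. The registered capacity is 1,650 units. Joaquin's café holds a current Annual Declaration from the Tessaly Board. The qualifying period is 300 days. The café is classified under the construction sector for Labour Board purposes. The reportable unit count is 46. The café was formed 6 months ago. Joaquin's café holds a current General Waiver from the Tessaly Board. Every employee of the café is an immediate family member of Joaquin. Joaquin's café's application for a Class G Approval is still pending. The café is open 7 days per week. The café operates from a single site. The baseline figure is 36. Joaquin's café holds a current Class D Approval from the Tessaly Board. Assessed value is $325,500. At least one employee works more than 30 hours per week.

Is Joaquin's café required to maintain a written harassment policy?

Exception (a) is satisfied on its face — the reference index is 165, less than the 225 limit; a current Small Employer Certificate is held. Turning to paragraph (f): (f) operates against (a): at least one employee exceeds 30 hours/week. Exception (a) does not apply.
Exception (b) requires that the baseline figure is less than 31; but the baseline figure is 36, not less than 31, so (b) is unavailable.
Exception (c) is satisfied on its face — a current Annual Declaration is held; the business's age is 6 months, below the 7 months limit; the employer operates from a single site. But applying paragraphs (g)–(h): (g) applies — the registered capacity is 1,650 units, meeting the 1,610 units threshold. (h) is inapplicable (no current General Approval is held), so (g) stands. Exception (c) does not apply.
Exception (d)'s conditions are all satisfied: every employee is an immediate family member; a current Tier A Exemption Letter is held. Under paragraphs (i)–(p): (i) would limit (d) — assessed value is $325,500, below the $326,000 limit — but (j) sets (i) aside: (j) operates — the café is classified under the construction sector. (k) would limit (j) — the coverage ratio is 74%, meeting the 69% threshold — but (l) sets (k) aside: (l) is triggered — the compliance score is 71 points, less than the 85 points limit. (m) operates (a current Standing Declaration is held), but is displaced by (n): (n) operates against (m): aggregate throughput is 6,120 units, meeting the 5,900 units threshold. (o) would limit (n) — the qualifying period is 300 days, below the 330 days limit — but (p) sets (o) aside: (p) operates against (o): the reportable unit count is 46, meeting the 43 threshold. (d) remains available.
Exception (e) requires that the employer holds a current Class G Approval from the Tessaly Board; but no current Class G Approval is held, so (e) is unavailable.

No — exception (d) applies; Joaquin's café is not required to maintain a written harassment policy.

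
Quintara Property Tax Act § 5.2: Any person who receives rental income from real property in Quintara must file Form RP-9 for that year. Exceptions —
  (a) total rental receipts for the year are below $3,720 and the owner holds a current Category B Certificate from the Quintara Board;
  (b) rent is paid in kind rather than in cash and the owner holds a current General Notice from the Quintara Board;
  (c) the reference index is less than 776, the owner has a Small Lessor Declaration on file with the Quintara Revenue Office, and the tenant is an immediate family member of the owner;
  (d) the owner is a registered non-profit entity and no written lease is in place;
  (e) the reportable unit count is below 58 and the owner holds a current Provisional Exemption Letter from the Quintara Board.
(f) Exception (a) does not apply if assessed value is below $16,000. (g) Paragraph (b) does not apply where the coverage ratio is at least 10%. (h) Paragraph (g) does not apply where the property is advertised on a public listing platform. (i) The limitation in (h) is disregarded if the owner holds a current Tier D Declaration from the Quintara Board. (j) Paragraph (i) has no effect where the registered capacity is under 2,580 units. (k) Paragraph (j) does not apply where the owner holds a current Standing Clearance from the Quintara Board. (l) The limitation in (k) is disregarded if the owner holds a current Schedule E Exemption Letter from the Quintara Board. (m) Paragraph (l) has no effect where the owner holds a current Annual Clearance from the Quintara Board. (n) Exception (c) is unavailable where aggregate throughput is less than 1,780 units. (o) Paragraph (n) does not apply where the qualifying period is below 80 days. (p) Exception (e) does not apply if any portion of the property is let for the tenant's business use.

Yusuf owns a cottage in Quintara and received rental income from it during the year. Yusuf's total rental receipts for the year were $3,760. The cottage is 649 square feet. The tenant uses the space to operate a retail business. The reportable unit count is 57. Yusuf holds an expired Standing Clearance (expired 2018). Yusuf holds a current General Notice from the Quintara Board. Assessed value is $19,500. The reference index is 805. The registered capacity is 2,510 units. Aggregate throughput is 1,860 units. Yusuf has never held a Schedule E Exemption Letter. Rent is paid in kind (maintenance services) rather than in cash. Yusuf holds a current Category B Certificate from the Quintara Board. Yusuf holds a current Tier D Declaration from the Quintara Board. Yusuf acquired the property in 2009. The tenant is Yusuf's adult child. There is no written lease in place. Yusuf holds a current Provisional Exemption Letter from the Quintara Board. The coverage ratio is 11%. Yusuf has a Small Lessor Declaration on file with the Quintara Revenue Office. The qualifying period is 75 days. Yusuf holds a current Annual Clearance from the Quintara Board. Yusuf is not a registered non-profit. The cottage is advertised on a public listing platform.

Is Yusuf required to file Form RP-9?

No — exception (b) applies; Yusuf is not required to file Form RP-9.

Exception (a) requires that total rental receipts for the year are below $3,720; but total rental receipts for the year are $3,760, not below $3,720, so (a) is unavailable.
Exception (b) is satisfied on its face — rent is paid in kind; a current General Notice is held. Applying paragraphs (g)–(m): (g) is engaged (the coverage ratio is 11%, meeting the 10% threshold), but is displaced by (h): (h) operates against (g): the property is publicly advertised. (i) is engaged (a current Tier D Declaration is held), but is set aside by (j): (j) is engaged — the registered capacity is 2,510 units, under the 2,580 units limit. (k), which would lift (j), is not triggered — there is no Standing Clearance in force. So (b) applies.
Exception (c) does not apply: the reference index is 805, not less than 776.
Exception (d) requires that the owner is a registered non-profit entity; but Yusuf is not a registered non-profit, so (d) is unavailable.
Exception (e): the reportable unit count is 57, below the 58 limit; a current Provisional Exemption Letter is held — every condition holds. But applying paragraph (p): (p) is engaged — the space is let for business use. So (e) is unavailable.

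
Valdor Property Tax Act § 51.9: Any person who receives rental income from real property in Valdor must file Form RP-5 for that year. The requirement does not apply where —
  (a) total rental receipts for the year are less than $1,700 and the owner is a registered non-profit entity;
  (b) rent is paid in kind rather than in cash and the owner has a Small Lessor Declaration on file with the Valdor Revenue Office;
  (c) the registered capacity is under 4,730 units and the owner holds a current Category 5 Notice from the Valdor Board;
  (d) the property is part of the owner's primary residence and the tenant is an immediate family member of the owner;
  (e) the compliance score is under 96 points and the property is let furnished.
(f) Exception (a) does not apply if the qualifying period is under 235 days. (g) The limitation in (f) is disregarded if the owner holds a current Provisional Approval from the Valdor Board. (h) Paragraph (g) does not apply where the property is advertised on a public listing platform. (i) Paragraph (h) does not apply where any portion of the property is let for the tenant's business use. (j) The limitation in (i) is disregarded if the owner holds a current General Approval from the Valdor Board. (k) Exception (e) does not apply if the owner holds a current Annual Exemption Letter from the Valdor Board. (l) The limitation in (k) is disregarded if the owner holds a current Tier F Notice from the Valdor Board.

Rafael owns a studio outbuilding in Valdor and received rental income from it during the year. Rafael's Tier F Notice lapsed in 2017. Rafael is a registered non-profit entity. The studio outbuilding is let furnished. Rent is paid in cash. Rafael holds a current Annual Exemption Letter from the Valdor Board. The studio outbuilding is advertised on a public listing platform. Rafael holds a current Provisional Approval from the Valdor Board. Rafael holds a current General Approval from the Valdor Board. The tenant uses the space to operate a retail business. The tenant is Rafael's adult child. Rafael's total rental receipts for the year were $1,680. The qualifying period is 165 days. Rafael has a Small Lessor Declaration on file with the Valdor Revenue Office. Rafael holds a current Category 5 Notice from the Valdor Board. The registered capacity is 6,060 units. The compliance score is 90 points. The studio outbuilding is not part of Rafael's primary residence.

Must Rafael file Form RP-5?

Exception (a): total rental receipts for the year are $1,680, less than the $1,700 limit; Rafael is a registered non-profit — every condition holds. However, paragraphs (f)–(j) must be considered: (f) operates against (a): the qualifying period is 165 days, under the 235 days limit. (g) would limit (f) — a current Provisional Approval is held — but (h) sets (g) aside: (h) is engaged — the property is publicly advertised. (i) would limit (h) — the space is let for business use — but (j) sets (i) aside: (j) operates — a current General Approval is held. Exception (a) does not apply.
Exception (b) requires that rent is paid in kind rather than in cash; but rent is paid in cash, so (b) is unavailable.
Exception (c) does not apply: the registered capacity is 6,060 units, not under 4,730 units.
Exception (d) requires that the property is part of the owner's primary residence; but the studio outbuilding is not part of the primary residence, so (d) is unavailable.
All of (e)'s requirements are met (the compliance score is 90 points, under the 96 points limit; the property is let furnished). But applying paragraphs (k)–(l): (k) operates against (e): a current Annual Exemption Letter is held. (l), which would lift (k), is inapplicable — the Tier F Notice is not current. (e) is therefore removed.
Every exception is unavailable, so the rule governs.

Yes — Rafael must file Form RP-5.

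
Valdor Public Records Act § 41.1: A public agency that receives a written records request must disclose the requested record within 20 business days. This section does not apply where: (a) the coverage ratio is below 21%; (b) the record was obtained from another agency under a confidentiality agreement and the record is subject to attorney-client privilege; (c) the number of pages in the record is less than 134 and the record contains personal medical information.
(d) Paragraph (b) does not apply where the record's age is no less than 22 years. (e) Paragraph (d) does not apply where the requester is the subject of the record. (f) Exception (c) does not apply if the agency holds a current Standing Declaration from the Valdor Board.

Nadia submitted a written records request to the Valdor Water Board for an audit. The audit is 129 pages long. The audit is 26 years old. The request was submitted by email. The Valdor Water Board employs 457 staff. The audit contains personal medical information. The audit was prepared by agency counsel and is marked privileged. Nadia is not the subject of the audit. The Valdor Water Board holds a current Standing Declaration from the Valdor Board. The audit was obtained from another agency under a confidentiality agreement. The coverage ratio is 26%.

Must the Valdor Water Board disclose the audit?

Exception (a) fails — the coverage ratio is 26%, not below 21%.
Exception (b)'s conditions are all satisfied: the audit was obtained under a confidentiality agreement; the audit is privileged. Turning to paragraphs (d)–(e): (d) operates against (b): the record's age is 26 years, meeting the 22 years threshold. (e) is inapplicable (Nadia is not the subject of the audit), so (d) stands. (b) is therefore removed.
All of (c)'s requirements are met (the number of pages in the record is 129, less than the 134 limit; the audit contains personal medical information). But applying paragraph (f): (f) operates — a current Standing Declaration is held. (c) is therefore removed.
None of the exceptions is available; § 41.1 applies in full.

Yes — the Valdor Water Board must disclose the audit.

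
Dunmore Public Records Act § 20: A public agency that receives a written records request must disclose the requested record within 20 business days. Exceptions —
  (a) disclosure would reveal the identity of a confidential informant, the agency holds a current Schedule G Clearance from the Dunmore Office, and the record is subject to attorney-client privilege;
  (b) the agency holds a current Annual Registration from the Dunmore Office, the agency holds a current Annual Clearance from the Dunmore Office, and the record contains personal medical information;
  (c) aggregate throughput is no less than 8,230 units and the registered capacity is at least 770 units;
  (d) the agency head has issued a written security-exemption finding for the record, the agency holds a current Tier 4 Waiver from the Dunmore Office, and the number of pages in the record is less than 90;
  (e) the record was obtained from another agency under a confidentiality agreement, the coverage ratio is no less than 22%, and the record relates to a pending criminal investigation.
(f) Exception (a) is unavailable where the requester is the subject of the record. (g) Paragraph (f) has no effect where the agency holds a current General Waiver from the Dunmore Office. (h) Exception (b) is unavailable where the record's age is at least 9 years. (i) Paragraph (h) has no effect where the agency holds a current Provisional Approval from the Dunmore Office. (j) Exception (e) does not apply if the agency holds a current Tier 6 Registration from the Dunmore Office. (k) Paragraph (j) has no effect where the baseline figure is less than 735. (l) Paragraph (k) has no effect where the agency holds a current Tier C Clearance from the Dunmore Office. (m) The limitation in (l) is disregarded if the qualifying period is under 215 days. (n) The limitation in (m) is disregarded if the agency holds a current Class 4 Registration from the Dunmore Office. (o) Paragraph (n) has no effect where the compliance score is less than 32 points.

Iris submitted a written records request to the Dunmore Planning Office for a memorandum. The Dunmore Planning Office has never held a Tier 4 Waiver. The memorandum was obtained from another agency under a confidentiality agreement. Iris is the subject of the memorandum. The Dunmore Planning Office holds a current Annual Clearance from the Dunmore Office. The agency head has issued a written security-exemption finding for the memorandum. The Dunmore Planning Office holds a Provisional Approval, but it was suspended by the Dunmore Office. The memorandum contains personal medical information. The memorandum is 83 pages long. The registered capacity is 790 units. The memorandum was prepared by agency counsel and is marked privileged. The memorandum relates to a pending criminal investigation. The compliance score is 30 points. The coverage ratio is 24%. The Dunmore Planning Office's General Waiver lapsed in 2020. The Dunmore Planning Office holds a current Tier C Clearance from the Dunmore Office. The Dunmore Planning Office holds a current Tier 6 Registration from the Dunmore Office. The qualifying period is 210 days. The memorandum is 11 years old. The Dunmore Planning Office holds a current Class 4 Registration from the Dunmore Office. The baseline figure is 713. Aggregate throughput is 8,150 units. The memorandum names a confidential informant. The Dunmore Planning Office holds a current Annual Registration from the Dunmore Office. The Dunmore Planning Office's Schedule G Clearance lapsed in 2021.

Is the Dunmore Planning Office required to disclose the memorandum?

No — exception (e) applies; the Dunmore Planning Office is not required to disclose the memorandum.

Exception (a) fails — there is no Schedule G Clearance in force.
Exception (b): a current Annual Registration is held; a current Annual Clearance is held; the memorandum contains personal medical information — every condition holds. Turning to paragraphs (h)–(i): (h) is triggered — the record's age is 11 years, meeting the 9 years threshold. (i) is not triggered (there is no Provisional Approval in force), so (h) stands. So (b) is unavailable.
Exception (c) requires that aggregate throughput is no less than 8,230 units; but aggregate throughput is 8,150 units, short of 8,230 units, so (c) is unavailable.
Exception (d) fails — the Tier 4 Waiver is not current.
Exception (e) is satisfied on its face — the memorandum was obtained under a confidentiality agreement; the coverage ratio is 24%, meeting the 22% threshold; the memorandum relates to a pending investigation. Considering the limiting provisions: (j) would limit (e) — a current Tier 6 Registration is held — but (k) sets (j) aside: (k) is triggered — the baseline figure is 713, less than the 735 limit. (l) would limit (k) — a current Tier C Clearance is held — but (m) sets (l) aside: (m) operates against (l): the qualifying period is 210 days, under the 215 days limit. (n) would limit (m) — a current Class 4 Registration is held — but (o) sets (n) aside: (o) applies — the compliance score is 30 points, less than the 32 points limit. Exception (e) stands.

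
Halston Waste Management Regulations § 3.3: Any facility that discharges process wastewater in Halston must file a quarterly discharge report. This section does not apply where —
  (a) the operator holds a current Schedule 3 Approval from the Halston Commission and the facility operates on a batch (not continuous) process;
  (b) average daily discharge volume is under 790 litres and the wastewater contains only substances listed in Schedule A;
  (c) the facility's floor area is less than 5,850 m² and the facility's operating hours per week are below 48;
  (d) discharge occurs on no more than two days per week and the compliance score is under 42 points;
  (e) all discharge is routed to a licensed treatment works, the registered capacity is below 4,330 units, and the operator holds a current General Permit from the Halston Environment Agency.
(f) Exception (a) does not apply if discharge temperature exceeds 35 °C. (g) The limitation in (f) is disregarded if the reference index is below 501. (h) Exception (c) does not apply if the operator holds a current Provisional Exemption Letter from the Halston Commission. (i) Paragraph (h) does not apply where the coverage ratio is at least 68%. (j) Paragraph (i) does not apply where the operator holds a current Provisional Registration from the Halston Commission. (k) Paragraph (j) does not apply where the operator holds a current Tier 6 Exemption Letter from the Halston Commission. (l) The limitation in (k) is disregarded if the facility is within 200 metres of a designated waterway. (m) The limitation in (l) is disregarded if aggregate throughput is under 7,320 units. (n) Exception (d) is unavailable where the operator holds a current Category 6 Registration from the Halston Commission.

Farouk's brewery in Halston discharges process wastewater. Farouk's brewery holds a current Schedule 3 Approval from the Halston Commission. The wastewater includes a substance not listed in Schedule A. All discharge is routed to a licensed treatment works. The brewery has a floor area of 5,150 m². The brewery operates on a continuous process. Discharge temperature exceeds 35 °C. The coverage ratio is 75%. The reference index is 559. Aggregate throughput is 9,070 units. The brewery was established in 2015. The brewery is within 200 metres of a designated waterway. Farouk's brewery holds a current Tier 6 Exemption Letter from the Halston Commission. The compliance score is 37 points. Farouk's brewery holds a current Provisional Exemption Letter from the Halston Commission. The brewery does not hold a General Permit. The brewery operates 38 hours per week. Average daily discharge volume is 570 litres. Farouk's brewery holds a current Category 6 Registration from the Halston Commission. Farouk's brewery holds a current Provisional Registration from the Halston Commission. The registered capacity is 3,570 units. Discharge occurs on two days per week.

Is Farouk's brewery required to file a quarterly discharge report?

Exception (a) requires that the facility operates on a batch (not continuous) process; but the facility operates on a continuous process, so (a) is unavailable.
Exception (b) does not apply: the wastewater includes a non-Schedule-A substance.
All of (c)'s requirements are met (the facility's floor area is 5,150 m², less than the 5,850 m² limit; the facility's operating hours per week are 38, below the 48 limit). However, paragraphs (h)–(m) must be considered: (h) operates — a current Provisional Exemption Letter is held. (i) would limit (h) — the coverage ratio is 75%, meeting the 68% threshold — but (j) sets (i) aside: (j) operates against (i): a current Provisional Registration is held. (k) would limit (j) — a current Tier 6 Exemption Letter is held — but (l) sets (k) aside: (l) operates against (k): the brewery is within 200 m of a designated waterway. (m) does not operate here (aggregate throughput is 9,070 units, not under 7,320 units), so (l) stands. So (c) is unavailable.
All of (d)'s requirements are met (discharge occurs on no more than two days per week; the compliance score is 37 points, under the 42 points limit). But: (n) operates against (d): a current Category 6 Registration is held. (d) is therefore removed.
Exception (e) fails — no General Permit is held.
No exception applies. The general rule governs.

Yes — Farouk's brewery must file a quarterly discharge report.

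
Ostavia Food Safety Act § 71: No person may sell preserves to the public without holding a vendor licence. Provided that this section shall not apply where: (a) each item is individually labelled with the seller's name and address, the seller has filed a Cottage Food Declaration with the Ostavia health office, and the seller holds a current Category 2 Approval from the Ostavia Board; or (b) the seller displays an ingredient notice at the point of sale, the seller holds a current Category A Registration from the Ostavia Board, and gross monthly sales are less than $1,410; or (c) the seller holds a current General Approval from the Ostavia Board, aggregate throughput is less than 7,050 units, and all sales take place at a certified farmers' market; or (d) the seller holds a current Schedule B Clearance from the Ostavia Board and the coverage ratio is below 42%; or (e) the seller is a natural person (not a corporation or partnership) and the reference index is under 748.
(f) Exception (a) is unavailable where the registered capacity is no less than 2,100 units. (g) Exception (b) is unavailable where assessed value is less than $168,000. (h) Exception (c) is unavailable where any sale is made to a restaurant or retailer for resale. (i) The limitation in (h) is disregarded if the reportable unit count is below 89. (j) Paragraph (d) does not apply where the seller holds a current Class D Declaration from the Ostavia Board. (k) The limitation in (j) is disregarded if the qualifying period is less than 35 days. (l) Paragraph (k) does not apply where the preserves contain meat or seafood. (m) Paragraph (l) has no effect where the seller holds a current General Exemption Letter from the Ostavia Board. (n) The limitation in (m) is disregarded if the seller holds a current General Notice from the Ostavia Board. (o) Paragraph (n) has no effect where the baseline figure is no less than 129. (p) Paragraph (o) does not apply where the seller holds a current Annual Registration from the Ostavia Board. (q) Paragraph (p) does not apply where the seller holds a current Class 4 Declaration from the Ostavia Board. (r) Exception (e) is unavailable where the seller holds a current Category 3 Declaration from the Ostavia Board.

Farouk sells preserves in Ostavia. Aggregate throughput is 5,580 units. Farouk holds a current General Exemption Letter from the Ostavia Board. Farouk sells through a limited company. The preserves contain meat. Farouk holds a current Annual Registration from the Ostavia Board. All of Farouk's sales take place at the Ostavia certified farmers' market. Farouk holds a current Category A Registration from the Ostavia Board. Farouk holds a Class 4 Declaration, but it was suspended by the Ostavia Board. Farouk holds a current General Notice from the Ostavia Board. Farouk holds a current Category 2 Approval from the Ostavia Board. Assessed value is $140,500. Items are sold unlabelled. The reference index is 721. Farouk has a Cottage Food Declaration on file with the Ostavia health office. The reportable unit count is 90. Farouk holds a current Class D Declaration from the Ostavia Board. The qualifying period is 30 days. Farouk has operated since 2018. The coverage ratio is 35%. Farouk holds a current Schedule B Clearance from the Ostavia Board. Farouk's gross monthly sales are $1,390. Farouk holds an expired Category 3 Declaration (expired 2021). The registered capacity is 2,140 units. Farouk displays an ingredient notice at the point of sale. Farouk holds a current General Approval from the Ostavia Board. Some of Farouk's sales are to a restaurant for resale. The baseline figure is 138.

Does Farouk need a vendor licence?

Exception (a) fails — items are sold unlabelled.
All of (b)'s requirements are met (an ingredient notice is displayed; a current Category A Registration is held; gross monthly sales are $1,390, less than the $1,410 limit). But: (g) operates against (b): assessed value is $140,500, less than the $168,000 limit. Exception (b) does not apply.
All of (c)'s requirements are met (a current General Approval is held; aggregate throughput is 5,580 units, less than the 7,050 units limit; all sales are at a certified farmers' market). But: (h) applies — some sales are to a restaurant for resale. (i), which would lift (h), is not engaged — the reportable unit count is 90, not below 89. (c) is therefore removed.
Exception (d)'s conditions are all satisfied: a current Schedule B Clearance is held; the coverage ratio is 35%, below the 42% limit. However, paragraphs (j)–(q) must be considered: (j) operates against (d): a current Class D Declaration is held. (k) is engaged (the qualifying period is 30 days, less than the 35 days limit), but is itself disapplied by (l): (l) operates against (k): the preserves contain meat. (m) is engaged (a current General Exemption Letter is held), but is displaced by (n): (n) operates — a current General Notice is held. (o) is engaged (the baseline figure is 138, meeting the 129 threshold), but is itself disapplied by (p): (p) operates — a current Annual Registration is held. (q), which would lift (p), does not operate here — no current Class 4 Declaration is held. Exception (d) does not apply.
Exception (e) does not apply: the seller operates through a limited company.
None of the exceptions is available; § 71 applies in full.

Yes — Farouk must hold a vendor licence.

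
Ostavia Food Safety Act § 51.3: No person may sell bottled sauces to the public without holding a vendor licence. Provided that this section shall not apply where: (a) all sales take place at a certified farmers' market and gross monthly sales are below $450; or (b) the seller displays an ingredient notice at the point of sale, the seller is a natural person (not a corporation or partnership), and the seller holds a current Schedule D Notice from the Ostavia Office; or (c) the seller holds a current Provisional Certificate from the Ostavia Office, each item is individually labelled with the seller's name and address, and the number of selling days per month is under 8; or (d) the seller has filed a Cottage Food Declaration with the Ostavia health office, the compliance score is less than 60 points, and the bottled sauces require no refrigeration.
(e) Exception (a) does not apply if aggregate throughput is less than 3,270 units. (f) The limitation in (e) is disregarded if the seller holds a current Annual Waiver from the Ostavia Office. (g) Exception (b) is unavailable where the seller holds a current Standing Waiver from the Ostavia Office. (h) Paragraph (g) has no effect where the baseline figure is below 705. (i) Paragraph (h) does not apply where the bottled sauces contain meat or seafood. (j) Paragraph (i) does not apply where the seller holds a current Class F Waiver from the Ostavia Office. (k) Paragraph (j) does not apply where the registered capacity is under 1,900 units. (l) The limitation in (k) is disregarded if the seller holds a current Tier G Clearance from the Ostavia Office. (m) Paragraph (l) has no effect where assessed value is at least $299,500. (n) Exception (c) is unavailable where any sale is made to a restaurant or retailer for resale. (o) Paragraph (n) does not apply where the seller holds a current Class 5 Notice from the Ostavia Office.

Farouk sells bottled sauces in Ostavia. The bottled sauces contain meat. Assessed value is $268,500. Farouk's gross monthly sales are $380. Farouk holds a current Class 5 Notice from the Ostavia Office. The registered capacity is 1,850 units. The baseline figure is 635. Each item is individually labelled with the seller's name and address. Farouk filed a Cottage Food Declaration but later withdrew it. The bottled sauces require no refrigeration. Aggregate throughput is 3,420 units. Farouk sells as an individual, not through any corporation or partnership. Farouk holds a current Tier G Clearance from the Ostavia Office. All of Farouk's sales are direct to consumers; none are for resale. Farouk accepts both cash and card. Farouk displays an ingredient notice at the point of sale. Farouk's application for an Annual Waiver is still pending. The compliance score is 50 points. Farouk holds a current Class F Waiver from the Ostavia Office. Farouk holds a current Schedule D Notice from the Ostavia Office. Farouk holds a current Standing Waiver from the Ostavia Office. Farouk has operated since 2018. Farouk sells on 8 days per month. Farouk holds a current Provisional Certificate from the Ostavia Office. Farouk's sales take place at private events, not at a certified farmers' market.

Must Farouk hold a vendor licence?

No — exception (b) applies; Farouk is not required to hold a vendor licence.

Exception (a) does not apply: sales are at private events, not a certified farmers' market.
All of (b)'s requirements are met (an ingredient notice is displayed; the seller is a natural person; a current Schedule D Notice is held). Considering the limiting provisions: (g) would limit (b) — a current Standing Waiver is held — but (h) sets (g) aside: (h) operates against (g): the baseline figure is 635, below the 705 limit. (i) would limit (h) — the bottled sauces contain meat — but (j) sets (i) aside: (j) operates against (i): a current Class F Waiver is held. (k) applies (the registered capacity is 1,850 units, under the 1,900 units limit), but yields to (l): (l) is triggered — a current Tier G Clearance is held. (m), which would lift (l), does not operate here — assessed value is $268,500, short of $299,500. Exception (b) stands.
Exception (c) requires that the number of selling days per month is under 8; but the number of selling days per month is 8, not under 8, so (c) is unavailable.
Exception (d) fails — the Cottage Food Declaration was withdrawn.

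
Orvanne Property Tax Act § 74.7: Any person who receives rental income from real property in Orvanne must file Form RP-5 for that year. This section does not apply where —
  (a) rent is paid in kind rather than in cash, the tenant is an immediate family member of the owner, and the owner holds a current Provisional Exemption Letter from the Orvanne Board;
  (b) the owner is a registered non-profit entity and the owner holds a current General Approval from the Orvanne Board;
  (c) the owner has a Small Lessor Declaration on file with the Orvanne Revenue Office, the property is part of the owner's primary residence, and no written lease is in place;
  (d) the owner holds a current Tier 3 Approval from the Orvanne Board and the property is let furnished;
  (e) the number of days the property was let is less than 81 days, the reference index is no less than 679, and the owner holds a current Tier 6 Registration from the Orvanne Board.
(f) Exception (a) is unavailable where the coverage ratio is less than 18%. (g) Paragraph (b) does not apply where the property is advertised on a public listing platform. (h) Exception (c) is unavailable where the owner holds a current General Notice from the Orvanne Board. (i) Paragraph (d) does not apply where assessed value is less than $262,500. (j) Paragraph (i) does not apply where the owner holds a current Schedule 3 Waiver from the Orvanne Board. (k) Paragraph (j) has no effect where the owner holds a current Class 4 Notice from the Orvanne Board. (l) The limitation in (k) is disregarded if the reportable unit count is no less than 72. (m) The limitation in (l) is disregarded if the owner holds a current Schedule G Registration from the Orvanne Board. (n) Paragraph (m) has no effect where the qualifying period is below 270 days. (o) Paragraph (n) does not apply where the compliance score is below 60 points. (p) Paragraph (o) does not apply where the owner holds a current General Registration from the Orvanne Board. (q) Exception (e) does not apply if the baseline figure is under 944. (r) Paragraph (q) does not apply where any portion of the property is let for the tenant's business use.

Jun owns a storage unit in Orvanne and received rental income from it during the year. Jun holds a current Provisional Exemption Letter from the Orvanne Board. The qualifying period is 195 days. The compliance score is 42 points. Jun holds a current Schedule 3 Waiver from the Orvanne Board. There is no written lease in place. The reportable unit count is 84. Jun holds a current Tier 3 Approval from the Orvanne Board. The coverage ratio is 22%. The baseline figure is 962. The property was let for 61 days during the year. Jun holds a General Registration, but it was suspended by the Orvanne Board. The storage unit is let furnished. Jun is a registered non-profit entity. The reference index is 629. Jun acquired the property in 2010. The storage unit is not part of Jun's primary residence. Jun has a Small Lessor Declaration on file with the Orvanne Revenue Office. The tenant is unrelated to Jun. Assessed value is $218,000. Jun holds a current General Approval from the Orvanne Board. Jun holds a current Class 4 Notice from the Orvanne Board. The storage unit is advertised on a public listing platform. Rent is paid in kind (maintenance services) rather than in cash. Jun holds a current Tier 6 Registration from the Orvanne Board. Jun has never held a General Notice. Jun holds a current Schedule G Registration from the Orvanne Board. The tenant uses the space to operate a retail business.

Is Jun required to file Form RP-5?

Yes — Jun must file Form RP-5.

Exception (a) requires that the tenant is an immediate family member of the owner; but the tenant is unrelated to the owner, so (a) is unavailable.
All of (b)'s requirements are met (Jun is a registered non-profit; a current General Approval is held). But applying paragraph (g): (g) operates against (b): the property is publicly advertised. So (b) is unavailable.
Exception (c) fails — the storage unit is not part of the primary residence.
Exception (d)'s conditions are all satisfied: a current Tier 3 Approval is held; the property is let furnished. Turning to paragraphs (i)–(p): (i) operates against (d): assessed value is $218,000, less than the $262,500 limit. (j) would limit (i) — a current Schedule 3 Waiver is held — but (k) sets (j) aside: (k) operates against (j): a current Class 4 Notice is held. (l) is engaged (the reportable unit count is 84, meeting the 72 threshold), but is itself disapplied by (m): (m) operates against (l): a current Schedule G Registration is held. (n) operates (the qualifying period is 195 days, below the 270 days limit), but is itself disapplied by (o): (o) is triggered — the compliance score is 42 points, below the 60 points limit. (p), which would lift (o), does not operate here — no current General Registration is held. (d) is therefore removed.
Exception (e) does not apply: the reference index is 629, short of 679.
None of the exceptions is available; § 74.7 applies in full.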